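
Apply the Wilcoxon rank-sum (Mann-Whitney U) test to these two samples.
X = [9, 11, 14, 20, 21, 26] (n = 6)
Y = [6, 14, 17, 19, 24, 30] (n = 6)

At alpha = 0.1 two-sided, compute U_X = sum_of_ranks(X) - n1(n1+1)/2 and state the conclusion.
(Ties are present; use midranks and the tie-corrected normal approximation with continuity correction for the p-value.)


Step 1: Combine and sort all 12 observations; assign midranks.
sorted (value, group): (6,Y), (9,X), (11,X), (14,X), (14,Y), (17,Y), (19,Y), (20,X), (21,X), (24,Y), (26,X), (30,Y)
ranks: 6->1, 9->2, 11->3, 14->4.5, 14->4.5, 17->6, 19->7, 20->8, 21->9, 24->10, 26->11, 30->12
Step 2: Rank sum for X: R1 = 2 + 3 + 4.5 + 8 + 9 + 11 = 37.5.
Step 3: U_X = R1 - n1(n1+1)/2 = 37.5 - 6*7/2 = 37.5 - 21 = 16.5.
       U_Y = n1*n2 - U_X = 36 - 16.5 = 19.5.
Step 4: Ties are present, so use the tie-corrected normal approximation (with continuity correction) for the p-value.
Step 5: p-value = 0.872559; compare to alpha = 0.1. fail to reject H0.

U_X = 16.5, p = 0.872559, fail to reject H0 at alpha = 0.1.


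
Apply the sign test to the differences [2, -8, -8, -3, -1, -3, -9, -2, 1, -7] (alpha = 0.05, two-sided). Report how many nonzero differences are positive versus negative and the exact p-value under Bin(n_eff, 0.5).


Step 1: Discard zero differences. Original n = 10; n_eff = number of nonzero differences = 10.
Nonzero differences (with sign): +2, -8, -8, -3, -1, -3, -9, -2, +1, -7
Step 2: Count signs: positive = 2, negative = 8.
Step 3: Under H0: P(positive) = 0.5, so the number of positives S ~ Bin(10, 0.5).
Step 4: Two-sided exact p-value = sum of Bin(10,0.5) probabilities at or below the observed probability = 0.109375.
Step 5: alpha = 0.05. fail to reject H0.

n_eff = 10, pos = 2, neg = 8, p = 0.109375, fail to reject H0.


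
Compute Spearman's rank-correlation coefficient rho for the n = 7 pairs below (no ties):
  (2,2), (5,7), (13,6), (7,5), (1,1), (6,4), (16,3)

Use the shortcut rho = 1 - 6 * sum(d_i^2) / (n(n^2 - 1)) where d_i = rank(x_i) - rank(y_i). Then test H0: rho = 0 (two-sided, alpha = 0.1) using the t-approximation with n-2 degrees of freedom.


Step 1: Rank x and y separately (midranks; no ties here).
rank(x): 2->2, 5->3, 13->6, 7->5, 1->1, 6->4, 16->7
rank(y): 2->2, 7->7, 6->6, 5->5, 1->1, 4->4, 3->3
Step 2: d_i = R_x(i) - R_y(i); compute d_i^2.
  (2-2)^2=0, (3-7)^2=16, (6-6)^2=0, (5-5)^2=0, (1-1)^2=0, (4-4)^2=0, (7-3)^2=16
sum(d^2) = 32.
Step 3: rho = 1 - 6*32 / (7*(7^2 - 1)) = 1 - 192/336 = 0.428571.
Step 4: Under H0, t = rho * sqrt((n-2)/(1-rho^2)) = 1.0607 ~ t(5).
Step 5: Two-sided p-value from the t-distribution with 5 df = 0.337368.
Step 6: alpha = 0.1. fail to reject H0.

rho = 0.4286, p = 0.337368, fail to reject H0 at alpha = 0.1.


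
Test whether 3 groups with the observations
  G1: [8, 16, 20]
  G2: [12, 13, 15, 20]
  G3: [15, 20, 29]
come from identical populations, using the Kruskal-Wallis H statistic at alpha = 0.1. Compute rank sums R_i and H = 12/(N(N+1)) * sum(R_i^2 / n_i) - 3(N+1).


Step 1: Combine all N = 10 observations and assign midranks.
sorted (value, group, rank): (8,G1,1), (12,G2,2), (13,G2,3), (15,G2,4.5), (15,G3,4.5), (16,G1,6), (20,G1,8), (20,G2,8), (20,G3,8), (29,G3,10)
Step 2: Sum ranks within each group.
R_1 = 15 (n_1 = 3)
R_2 = 17.5 (n_2 = 4)
R_3 = 22.5 (n_3 = 3)
Step 3: H = 12/(N(N+1)) * sum(R_i^2/n_i) - 3(N+1)
     = 12/(10*11) * (15^2/3 + 17.5^2/4 + 22.5^2/3) - 3*11
     = 0.109091 * 320.312 - 33
     = 1.943182.
Step 4: Ties present; correction factor C = 1 - 30/(10^3 - 10) = 0.969697. Corrected H = 1.943182 / 0.969697 = 2.003906.
Step 5: Under H0, H ~ chi^2(2); p-value = 0.367162.
Step 6: alpha = 0.1. fail to reject H0.

H = 2.0039, df = 2, p = 0.367162, fail to reject H0.


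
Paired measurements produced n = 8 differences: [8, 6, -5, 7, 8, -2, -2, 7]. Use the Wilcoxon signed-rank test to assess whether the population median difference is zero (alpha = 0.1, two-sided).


Step 1: Drop any zero differences (none here) and take |d_i|.
|d| = [8, 6, 5, 7, 8, 2, 2, 7]
Step 2: Midrank |d_i| (ties get averaged ranks).
ranks: |8|->7.5, |6|->4, |5|->3, |7|->5.5, |8|->7.5, |2|->1.5, |2|->1.5, |7|->5.5
Step 3: Attach original signs; sum ranks with positive sign and with negative sign.
W+ = 7.5 + 4 + 5.5 + 7.5 + 5.5 = 30
W- = 3 + 1.5 + 1.5 = 6
(Check: W+ + W- = 36 should equal n(n+1)/2 = 36.)
Step 4: Test statistic W = min(W+, W-) = 6.
Step 5: Ties in |d|, so use the tie-corrected normal approximation.
        E[W] = n(n+1)/4 = 8*9/4 = 18.
        Tie groups: |d|=2 (t=2), |d|=7 (t=2), |d|=8 (t=2); sum(t^3 - t) = 18.
        Var[W] = n(n+1)(2n+1)/24 - sum(t^3-t)/48 = 1224/24 - 18/48 = 50.625.
        z = (W - E[W]) / sqrt(Var[W]) = (6 - 18) / 7.1151 = -1.6865.
        Two-sided p = 2*Phi(z) = 0.091690.
Step 6: alpha = 0.1. reject H0.

W+ = 30, W- = 6, W = min = 6, p = 0.091690, reject H0.


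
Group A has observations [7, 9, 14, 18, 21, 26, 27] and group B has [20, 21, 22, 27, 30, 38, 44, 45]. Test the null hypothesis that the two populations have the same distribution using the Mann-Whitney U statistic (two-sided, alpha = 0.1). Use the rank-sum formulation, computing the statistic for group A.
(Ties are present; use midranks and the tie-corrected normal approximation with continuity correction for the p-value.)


Step 1: Combine and sort all 15 observations; assign midranks.
sorted (value, group): (7,X), (9,X), (14,X), (18,X), (20,Y), (21,X), (21,Y), (22,Y), (26,X), (27,X), (27,Y), (30,Y), (38,Y), (44,Y), (45,Y)
ranks: 7->1, 9->2, 14->3, 18->4, 20->5, 21->6.5, 21->6.5, 22->8, 26->9, 27->10.5, 27->10.5, 30->12, 38->13, 44->14, 45->15
Step 2: Rank sum for X: R1 = 1 + 2 + 3 + 4 + 6.5 + 9 + 10.5 = 36.
Step 3: U_X = R1 - n1(n1+1)/2 = 36 - 7*8/2 = 36 - 28 = 8.
       U_Y = n1*n2 - U_X = 56 - 8 = 48.
Step 4: Ties are present, so use the tie-corrected normal approximation (with continuity correction) for the p-value.
Step 5: p-value = 0.023776; compare to alpha = 0.1. reject H0.

U_X = 8, p = 0.023776, reject H0 at alpha = 0.1.


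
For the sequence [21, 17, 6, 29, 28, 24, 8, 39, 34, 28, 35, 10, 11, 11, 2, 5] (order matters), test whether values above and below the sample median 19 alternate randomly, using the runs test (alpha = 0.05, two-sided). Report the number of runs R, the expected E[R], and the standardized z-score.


Step 1: Compute median = 19; label A = above, B = below.
Labels in order: ABBAAABAAAABBBBB  (n_A = 8, n_B = 8)
Step 2: Count runs R = 6.
Step 3: Under H0 (random ordering), E[R] = 2*n_A*n_B/(n_A+n_B) + 1 = 2*8*8/16 + 1 = 9.0000.
        Var[R] = 2*n_A*n_B*(2*n_A*n_B - n_A - n_B) / ((n_A+n_B)^2 * (n_A+n_B-1)) = 14336/3840 = 3.7333.
        SD[R] = 1.9322.
Step 4: Continuity-corrected z = (R + 0.5 - E[R]) / SD[R] = (6 + 0.5 - 9.0000) / 1.9322 = -1.2939.
Step 5: Two-sided p-value via normal approximation = 2*(1 - Phi(|z|)) = 0.195709.
Step 6: alpha = 0.05. fail to reject H0.

R = 6, z = -1.2939, p = 0.195709, fail to reject H0.


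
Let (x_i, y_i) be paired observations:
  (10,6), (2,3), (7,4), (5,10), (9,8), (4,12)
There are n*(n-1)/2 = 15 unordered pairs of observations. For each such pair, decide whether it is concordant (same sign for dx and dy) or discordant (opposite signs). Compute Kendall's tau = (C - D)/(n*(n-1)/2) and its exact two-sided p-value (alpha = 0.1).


Step 1: Enumerate the 15 unordered pairs (i,j) with i<j and classify each by sign(x_j-x_i) * sign(y_j-y_i).
  (1,2):dx=-8,dy=-3->C; (1,3):dx=-3,dy=-2->C; (1,4):dx=-5,dy=+4->D; (1,5):dx=-1,dy=+2->D
  (1,6):dx=-6,dy=+6->D; (2,3):dx=+5,dy=+1->C; (2,4):dx=+3,dy=+7->C; (2,5):dx=+7,dy=+5->C
  (2,6):dx=+2,dy=+9->C; (3,4):dx=-2,dy=+6->D; (3,5):dx=+2,dy=+4->C; (3,6):dx=-3,dy=+8->D
  (4,5):dx=+4,dy=-2->D; (4,6):dx=-1,dy=+2->D; (5,6):dx=-5,dy=+4->D
Step 2: C = 7, D = 8, total pairs = 15.
Step 3: tau = (C - D)/(n(n-1)/2) = (7 - 8)/15 = -0.066667.
Step 4: Exact two-sided p-value (enumerate n! = 720 permutations of y under H0): p = 1.000000.
Step 5: alpha = 0.1. fail to reject H0.

tau_b = -0.0667 (C=7, D=8), p = 1.000000, fail to reject H0.


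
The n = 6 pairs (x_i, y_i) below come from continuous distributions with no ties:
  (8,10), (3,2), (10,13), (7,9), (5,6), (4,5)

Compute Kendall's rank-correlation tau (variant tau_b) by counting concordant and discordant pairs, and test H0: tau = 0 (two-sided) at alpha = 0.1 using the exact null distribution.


Step 1: Enumerate the 15 unordered pairs (i,j) with i<j and classify each by sign(x_j-x_i) * sign(y_j-y_i).
  (1,2):dx=-5,dy=-8->C; (1,3):dx=+2,dy=+3->C; (1,4):dx=-1,dy=-1->C; (1,5):dx=-3,dy=-4->C
  (1,6):dx=-4,dy=-5->C; (2,3):dx=+7,dy=+11->C; (2,4):dx=+4,dy=+7->C; (2,5):dx=+2,dy=+4->C
  (2,6):dx=+1,dy=+3->C; (3,4):dx=-3,dy=-4->C; (3,5):dx=-5,dy=-7->C; (3,6):dx=-6,dy=-8->C
  (4,5):dx=-2,dy=-3->C; (4,6):dx=-3,dy=-4->C; (5,6):dx=-1,dy=-1->C
Step 2: C = 15, D = 0, total pairs = 15.
Step 3: tau = (C - D)/(n(n-1)/2) = (15 - 0)/15 = 1.000000.
Step 4: Exact two-sided p-value (enumerate n! = 720 permutations of y under H0): p = 0.002778.
Step 5: alpha = 0.1. reject H0.

tau_b = 1.0000 (C=15, D=0), p = 0.002778, reject H0.


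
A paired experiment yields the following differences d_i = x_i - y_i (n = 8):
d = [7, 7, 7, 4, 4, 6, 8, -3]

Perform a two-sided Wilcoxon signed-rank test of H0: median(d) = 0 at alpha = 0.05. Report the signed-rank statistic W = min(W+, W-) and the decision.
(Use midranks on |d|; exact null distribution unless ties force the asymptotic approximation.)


Step 1: Drop any zero differences (none here) and take |d_i|.
|d| = [7, 7, 7, 4, 4, 6, 8, 3]
Step 2: Midrank |d_i| (ties get averaged ranks).
ranks: |7|->6, |7|->6, |7|->6, |4|->2.5, |4|->2.5, |6|->4, |8|->8, |3|->1
Step 3: Attach original signs; sum ranks with positive sign and with negative sign.
W+ = 6 + 6 + 6 + 2.5 + 2.5 + 4 + 8 = 35
W- = 1 = 1
(Check: W+ + W- = 36 should equal n(n+1)/2 = 36.)
Step 4: Test statistic W = min(W+, W-) = 1.
Step 5: Ties in |d|, so use the tie-corrected normal approximation.
        E[W] = n(n+1)/4 = 8*9/4 = 18.
        Tie groups: |d|=4 (t=2), |d|=7 (t=3); sum(t^3 - t) = 30.
        Var[W] = n(n+1)(2n+1)/24 - sum(t^3-t)/48 = 1224/24 - 30/48 = 50.375.
        z = (W - E[W]) / sqrt(Var[W]) = (1 - 18) / 7.0975 = -2.3952.
        Two-sided p = 2*Phi(z) = 0.016611.
Step 6: alpha = 0.05. reject H0.

W+ = 35, W- = 1, W = min = 1, p = 0.016611, reject H0.


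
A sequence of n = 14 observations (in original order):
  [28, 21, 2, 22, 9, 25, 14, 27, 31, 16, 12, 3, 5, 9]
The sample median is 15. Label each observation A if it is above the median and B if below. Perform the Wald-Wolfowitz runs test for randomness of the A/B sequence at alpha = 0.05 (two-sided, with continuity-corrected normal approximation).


Step 1: Compute median = 15; label A = above, B = below.
Labels in order: AABABABAAABBBB  (n_A = 7, n_B = 7)
Step 2: Count runs R = 8.
Step 3: Under H0 (random ordering), E[R] = 2*n_A*n_B/(n_A+n_B) + 1 = 2*7*7/14 + 1 = 8.0000.
        Var[R] = 2*n_A*n_B*(2*n_A*n_B - n_A - n_B) / ((n_A+n_B)^2 * (n_A+n_B-1)) = 8232/2548 = 3.2308.
        SD[R] = 1.7974.
Step 4: R = E[R], so z = 0 with no continuity correction.
Step 5: Two-sided p-value via normal approximation = 2*(1 - Phi(|z|)) = 1.000000.
Step 6: alpha = 0.05. fail to reject H0.

R = 8, z = 0.0000, p = 1.000000, fail to reject H0.


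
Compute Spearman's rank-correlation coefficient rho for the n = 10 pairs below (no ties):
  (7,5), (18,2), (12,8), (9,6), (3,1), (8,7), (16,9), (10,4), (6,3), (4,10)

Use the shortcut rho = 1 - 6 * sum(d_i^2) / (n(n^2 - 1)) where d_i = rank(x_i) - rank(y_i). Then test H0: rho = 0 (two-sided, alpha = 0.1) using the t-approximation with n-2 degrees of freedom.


Step 1: Rank x and y separately (midranks; no ties here).
rank(x): 7->4, 18->10, 12->8, 9->6, 3->1, 8->5, 16->9, 10->7, 6->3, 4->2
rank(y): 5->5, 2->2, 8->8, 6->6, 1->1, 7->7, 9->9, 4->4, 3->3, 10->10
Step 2: d_i = R_x(i) - R_y(i); compute d_i^2.
  (4-5)^2=1, (10-2)^2=64, (8-8)^2=0, (6-6)^2=0, (1-1)^2=0, (5-7)^2=4, (9-9)^2=0, (7-4)^2=9, (3-3)^2=0, (2-10)^2=64
sum(d^2) = 142.
Step 3: rho = 1 - 6*142 / (10*(10^2 - 1)) = 1 - 852/990 = 0.139394.
Step 4: Under H0, t = rho * sqrt((n-2)/(1-rho^2)) = 0.3982 ~ t(8).
Step 5: Two-sided p-value from the t-distribution with 8 df = 0.700932.
Step 6: alpha = 0.1. fail to reject H0.

rho = 0.1394, p = 0.700932, fail to reject H0 at alpha = 0.1.


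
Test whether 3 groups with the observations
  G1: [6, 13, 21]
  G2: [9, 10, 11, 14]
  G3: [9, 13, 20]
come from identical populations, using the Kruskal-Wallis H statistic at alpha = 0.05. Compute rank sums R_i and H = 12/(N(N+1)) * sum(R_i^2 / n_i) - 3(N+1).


Step 1: Combine all N = 10 observations and assign midranks.
sorted (value, group, rank): (6,G1,1), (9,G2,2.5), (9,G3,2.5), (10,G2,4), (11,G2,5), (13,G1,6.5), (13,G3,6.5), (14,G2,8), (20,G3,9), (21,G1,10)
Step 2: Sum ranks within each group.
R_1 = 17.5 (n_1 = 3)
R_2 = 19.5 (n_2 = 4)
R_3 = 18 (n_3 = 3)
Step 3: H = 12/(N(N+1)) * sum(R_i^2/n_i) - 3(N+1)
     = 12/(10*11) * (17.5^2/3 + 19.5^2/4 + 18^2/3) - 3*11
     = 0.109091 * 305.146 - 33
     = 0.288636.
Step 4: Ties present; correction factor C = 1 - 12/(10^3 - 10) = 0.987879. Corrected H = 0.288636 / 0.987879 = 0.292178.
Step 5: Under H0, H ~ chi^2(2); p-value = 0.864081.
Step 6: alpha = 0.05. fail to reject H0.

H = 0.2922, df = 2, p = 0.864081, fail to reject H0.


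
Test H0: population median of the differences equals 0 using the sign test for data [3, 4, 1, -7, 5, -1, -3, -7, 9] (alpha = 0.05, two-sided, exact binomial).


Step 1: Discard zero differences. Original n = 9; n_eff = number of nonzero differences = 9.
Nonzero differences (with sign): +3, +4, +1, -7, +5, -1, -3, -7, +9
Step 2: Count signs: positive = 5, negative = 4.
Step 3: Under H0: P(positive) = 0.5, so the number of positives S ~ Bin(9, 0.5).
Step 4: Two-sided exact p-value = sum of Bin(9,0.5) probabilities at or below the observed probability = 1.000000.
Step 5: alpha = 0.05. fail to reject H0.

n_eff = 9, pos = 5, neg = 4, p = 1.000000, fail to reject H0.


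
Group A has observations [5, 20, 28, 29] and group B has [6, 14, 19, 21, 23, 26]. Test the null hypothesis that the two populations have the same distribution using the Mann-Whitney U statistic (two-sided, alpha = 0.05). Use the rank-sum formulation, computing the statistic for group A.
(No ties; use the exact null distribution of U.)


Step 1: Combine and sort all 10 observations; assign midranks.
sorted (value, group): (5,X), (6,Y), (14,Y), (19,Y), (20,X), (21,Y), (23,Y), (26,Y), (28,X), (29,X)
ranks: 5->1, 6->2, 14->3, 19->4, 20->5, 21->6, 23->7, 26->8, 28->9, 29->10
Step 2: Rank sum for X: R1 = 1 + 5 + 9 + 10 = 25.
Step 3: U_X = R1 - n1(n1+1)/2 = 25 - 4*5/2 = 25 - 10 = 15.
       U_Y = n1*n2 - U_X = 24 - 15 = 9.
Step 4: No ties, so the exact null distribution of U (based on enumerating the C(10,4) = 210 equally likely rank assignments) gives the two-sided p-value.
Step 5: p-value = 0.609524; compare to alpha = 0.05. fail to reject H0.

U_X = 15, p = 0.609524, fail to reject H0 at alpha = 0.05.


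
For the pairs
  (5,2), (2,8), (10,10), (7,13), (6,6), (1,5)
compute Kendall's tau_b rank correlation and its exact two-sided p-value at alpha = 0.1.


Step 1: Enumerate the 15 unordered pairs (i,j) with i<j and classify each by sign(x_j-x_i) * sign(y_j-y_i).
  (1,2):dx=-3,dy=+6->D; (1,3):dx=+5,dy=+8->C; (1,4):dx=+2,dy=+11->C; (1,5):dx=+1,dy=+4->C
  (1,6):dx=-4,dy=+3->D; (2,3):dx=+8,dy=+2->C; (2,4):dx=+5,dy=+5->C; (2,5):dx=+4,dy=-2->D
  (2,6):dx=-1,dy=-3->C; (3,4):dx=-3,dy=+3->D; (3,5):dx=-4,dy=-4->C; (3,6):dx=-9,dy=-5->C
  (4,5):dx=-1,dy=-7->C; (4,6):dx=-6,dy=-8->C; (5,6):dx=-5,dy=-1->C
Step 2: C = 11, D = 4, total pairs = 15.
Step 3: tau = (C - D)/(n(n-1)/2) = (11 - 4)/15 = 0.466667.
Step 4: Exact two-sided p-value (enumerate n! = 720 permutations of y under H0): p = 0.272222.
Step 5: alpha = 0.1. fail to reject H0.

tau_b = 0.4667 (C=11, D=4), p = 0.272222, fail to reject H0.


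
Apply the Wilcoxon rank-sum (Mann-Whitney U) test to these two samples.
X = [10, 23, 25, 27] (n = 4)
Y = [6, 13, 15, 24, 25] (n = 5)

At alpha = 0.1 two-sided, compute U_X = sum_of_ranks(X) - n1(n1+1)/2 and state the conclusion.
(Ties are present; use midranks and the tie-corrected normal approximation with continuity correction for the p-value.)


Step 1: Combine and sort all 9 observations; assign midranks.
sorted (value, group): (6,Y), (10,X), (13,Y), (15,Y), (23,X), (24,Y), (25,X), (25,Y), (27,X)
ranks: 6->1, 10->2, 13->3, 15->4, 23->5, 24->6, 25->7.5, 25->7.5, 27->9
Step 2: Rank sum for X: R1 = 2 + 5 + 7.5 + 9 = 23.5.
Step 3: U_X = R1 - n1(n1+1)/2 = 23.5 - 4*5/2 = 23.5 - 10 = 13.5.
       U_Y = n1*n2 - U_X = 20 - 13.5 = 6.5.
Step 4: Ties are present, so use the tie-corrected normal approximation (with continuity correction) for the p-value.
Step 5: p-value = 0.460558; compare to alpha = 0.1. fail to reject H0.

U_X = 13.5, p = 0.460558, fail to reject H0 at alpha = 0.1.


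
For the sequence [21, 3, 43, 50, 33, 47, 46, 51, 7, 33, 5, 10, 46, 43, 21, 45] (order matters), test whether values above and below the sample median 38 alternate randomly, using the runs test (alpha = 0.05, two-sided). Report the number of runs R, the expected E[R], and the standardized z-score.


Step 1: Compute median = 38; label A = above, B = below.
Labels in order: BBAABAAABBBBAABA  (n_A = 8, n_B = 8)
Step 2: Count runs R = 8.
Step 3: Under H0 (random ordering), E[R] = 2*n_A*n_B/(n_A+n_B) + 1 = 2*8*8/16 + 1 = 9.0000.
        Var[R] = 2*n_A*n_B*(2*n_A*n_B - n_A - n_B) / ((n_A+n_B)^2 * (n_A+n_B-1)) = 14336/3840 = 3.7333.
        SD[R] = 1.9322.
Step 4: Continuity-corrected z = (R + 0.5 - E[R]) / SD[R] = (8 + 0.5 - 9.0000) / 1.9322 = -0.2588.
Step 5: Two-sided p-value via normal approximation = 2*(1 - Phi(|z|)) = 0.795809.
Step 6: alpha = 0.05. fail to reject H0.

R = 8, z = -0.2588, p = 0.795809, fail to reject H0.


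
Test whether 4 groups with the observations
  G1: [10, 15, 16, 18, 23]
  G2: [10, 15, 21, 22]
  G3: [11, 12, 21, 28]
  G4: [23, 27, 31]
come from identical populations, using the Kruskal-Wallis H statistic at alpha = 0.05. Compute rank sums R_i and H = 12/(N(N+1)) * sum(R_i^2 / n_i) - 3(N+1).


Step 1: Combine all N = 16 observations and assign midranks.
sorted (value, group, rank): (10,G1,1.5), (10,G2,1.5), (11,G3,3), (12,G3,4), (15,G1,5.5), (15,G2,5.5), (16,G1,7), (18,G1,8), (21,G2,9.5), (21,G3,9.5), (22,G2,11), (23,G1,12.5), (23,G4,12.5), (27,G4,14), (28,G3,15), (31,G4,16)
Step 2: Sum ranks within each group.
R_1 = 34.5 (n_1 = 5)
R_2 = 27.5 (n_2 = 4)
R_3 = 31.5 (n_3 = 4)
R_4 = 42.5 (n_4 = 3)
Step 3: H = 12/(N(N+1)) * sum(R_i^2/n_i) - 3(N+1)
     = 12/(16*17) * (34.5^2/5 + 27.5^2/4 + 31.5^2/4 + 42.5^2/3) - 3*17
     = 0.044118 * 1277.26 - 51
     = 5.349632.
Step 4: Ties present; correction factor C = 1 - 24/(16^3 - 16) = 0.994118. Corrected H = 5.349632 / 0.994118 = 5.381287.
Step 5: Under H0, H ~ chi^2(3); p-value = 0.145914.
Step 6: alpha = 0.05. fail to reject H0.

H = 5.3813, df = 3, p = 0.145914, fail to reject H0.


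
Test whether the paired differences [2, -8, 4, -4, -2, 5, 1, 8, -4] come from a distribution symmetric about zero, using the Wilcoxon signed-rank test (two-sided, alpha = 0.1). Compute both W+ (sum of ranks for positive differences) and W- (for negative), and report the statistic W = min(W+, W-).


Step 1: Drop any zero differences (none here) and take |d_i|.
|d| = [2, 8, 4, 4, 2, 5, 1, 8, 4]
Step 2: Midrank |d_i| (ties get averaged ranks).
ranks: |2|->2.5, |8|->8.5, |4|->5, |4|->5, |2|->2.5, |5|->7, |1|->1, |8|->8.5, |4|->5
Step 3: Attach original signs; sum ranks with positive sign and with negative sign.
W+ = 2.5 + 5 + 7 + 1 + 8.5 = 24
W- = 8.5 + 5 + 2.5 + 5 = 21
(Check: W+ + W- = 45 should equal n(n+1)/2 = 45.)
Step 4: Test statistic W = min(W+, W-) = 21.
Step 5: Ties in |d|, so use the tie-corrected normal approximation.
        E[W] = n(n+1)/4 = 9*10/4 = 22.5.
        Tie groups: |d|=2 (t=2), |d|=4 (t=3), |d|=8 (t=2); sum(t^3 - t) = 36.
        Var[W] = n(n+1)(2n+1)/24 - sum(t^3-t)/48 = 1710/24 - 36/48 = 70.5.
        z = (W - E[W]) / sqrt(Var[W]) = (21 - 22.5) / 8.3964 = -0.1786.
        Two-sided p = 2*Phi(z) = 0.858215.
Step 6: alpha = 0.1. fail to reject H0.

W+ = 24, W- = 21, W = min = 21, p = 0.858215, fail to reject H0.


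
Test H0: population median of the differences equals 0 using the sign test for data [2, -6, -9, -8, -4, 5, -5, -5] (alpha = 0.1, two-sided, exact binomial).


Step 1: Discard zero differences. Original n = 8; n_eff = number of nonzero differences = 8.
Nonzero differences (with sign): +2, -6, -9, -8, -4, +5, -5, -5
Step 2: Count signs: positive = 2, negative = 6.
Step 3: Under H0: P(positive) = 0.5, so the number of positives S ~ Bin(8, 0.5).
Step 4: Two-sided exact p-value = sum of Bin(8,0.5) probabilities at or below the observed probability = 0.289062.
Step 5: alpha = 0.1. fail to reject H0.

n_eff = 8, pos = 2, neg = 6, p = 0.289062, fail to reject H0.


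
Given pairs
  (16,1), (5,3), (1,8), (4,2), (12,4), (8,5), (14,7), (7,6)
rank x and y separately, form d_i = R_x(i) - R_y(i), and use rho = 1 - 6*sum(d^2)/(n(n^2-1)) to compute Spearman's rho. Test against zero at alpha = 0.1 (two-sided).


Step 1: Rank x and y separately (midranks; no ties here).
rank(x): 16->8, 5->3, 1->1, 4->2, 12->6, 8->5, 14->7, 7->4
rank(y): 1->1, 3->3, 8->8, 2->2, 4->4, 5->5, 7->7, 6->6
Step 2: d_i = R_x(i) - R_y(i); compute d_i^2.
  (8-1)^2=49, (3-3)^2=0, (1-8)^2=49, (2-2)^2=0, (6-4)^2=4, (5-5)^2=0, (7-7)^2=0, (4-6)^2=4
sum(d^2) = 106.
Step 3: rho = 1 - 6*106 / (8*(8^2 - 1)) = 1 - 636/504 = -0.261905.
Step 4: Under H0, t = rho * sqrt((n-2)/(1-rho^2)) = -0.6647 ~ t(6).
Step 5: Two-sided p-value from the t-distribution with 6 df = 0.530923.
Step 6: alpha = 0.1. fail to reject H0.

rho = -0.2619, p = 0.530923, fail to reject H0 at alpha = 0.1.


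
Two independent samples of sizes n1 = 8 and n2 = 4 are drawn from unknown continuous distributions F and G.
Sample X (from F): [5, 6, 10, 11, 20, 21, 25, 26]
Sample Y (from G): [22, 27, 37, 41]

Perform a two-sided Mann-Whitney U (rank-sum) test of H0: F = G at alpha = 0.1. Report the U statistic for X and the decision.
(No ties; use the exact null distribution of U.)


Step 1: Combine and sort all 12 observations; assign midranks.
sorted (value, group): (5,X), (6,X), (10,X), (11,X), (20,X), (21,X), (22,Y), (25,X), (26,X), (27,Y), (37,Y), (41,Y)
ranks: 5->1, 6->2, 10->3, 11->4, 20->5, 21->6, 22->7, 25->8, 26->9, 27->10, 37->11, 41->12
Step 2: Rank sum for X: R1 = 1 + 2 + 3 + 4 + 5 + 6 + 8 + 9 = 38.
Step 3: U_X = R1 - n1(n1+1)/2 = 38 - 8*9/2 = 38 - 36 = 2.
       U_Y = n1*n2 - U_X = 32 - 2 = 30.
Step 4: No ties, so the exact null distribution of U (based on enumerating the C(12,8) = 495 equally likely rank assignments) gives the two-sided p-value.
Step 5: p-value = 0.016162; compare to alpha = 0.1. reject H0.

U_X = 2, p = 0.016162, reject H0 at alpha = 0.1.


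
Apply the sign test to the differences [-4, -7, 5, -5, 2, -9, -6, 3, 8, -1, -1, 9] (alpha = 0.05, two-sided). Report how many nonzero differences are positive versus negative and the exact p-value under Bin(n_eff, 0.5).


Step 1: Discard zero differences. Original n = 12; n_eff = number of nonzero differences = 12.
Nonzero differences (with sign): -4, -7, +5, -5, +2, -9, -6, +3, +8, -1, -1, +9
Step 2: Count signs: positive = 5, negative = 7.
Step 3: Under H0: P(positive) = 0.5, so the number of positives S ~ Bin(12, 0.5).
Step 4: Two-sided exact p-value = sum of Bin(12,0.5) probabilities at or below the observed probability = 0.774414.
Step 5: alpha = 0.05. fail to reject H0.

n_eff = 12, pos = 5, neg = 7, p = 0.774414, fail to reject H0.


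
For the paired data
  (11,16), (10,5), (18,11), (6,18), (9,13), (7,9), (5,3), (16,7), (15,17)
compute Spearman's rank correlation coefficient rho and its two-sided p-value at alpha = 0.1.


Step 1: Rank x and y separately (midranks; no ties here).
rank(x): 11->6, 10->5, 18->9, 6->2, 9->4, 7->3, 5->1, 16->8, 15->7
rank(y): 16->7, 5->2, 11->5, 18->9, 13->6, 9->4, 3->1, 7->3, 17->8
Step 2: d_i = R_x(i) - R_y(i); compute d_i^2.
  (6-7)^2=1, (5-2)^2=9, (9-5)^2=16, (2-9)^2=49, (4-6)^2=4, (3-4)^2=1, (1-1)^2=0, (8-3)^2=25, (7-8)^2=1
sum(d^2) = 106.
Step 3: rho = 1 - 6*106 / (9*(9^2 - 1)) = 1 - 636/720 = 0.116667.
Step 4: Under H0, t = rho * sqrt((n-2)/(1-rho^2)) = 0.3108 ~ t(7).
Step 5: Two-sided p-value from the t-distribution with 7 df = 0.765008.
Step 6: alpha = 0.1. fail to reject H0.

rho = 0.1167, p = 0.765008, fail to reject H0 at alpha = 0.1.


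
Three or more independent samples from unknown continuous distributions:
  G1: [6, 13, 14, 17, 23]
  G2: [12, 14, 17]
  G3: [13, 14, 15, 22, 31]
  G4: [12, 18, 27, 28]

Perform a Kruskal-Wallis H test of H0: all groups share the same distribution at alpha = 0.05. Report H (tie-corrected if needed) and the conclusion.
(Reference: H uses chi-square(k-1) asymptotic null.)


Step 1: Combine all N = 17 observations and assign midranks.
sorted (value, group, rank): (6,G1,1), (12,G2,2.5), (12,G4,2.5), (13,G1,4.5), (13,G3,4.5), (14,G1,7), (14,G2,7), (14,G3,7), (15,G3,9), (17,G1,10.5), (17,G2,10.5), (18,G4,12), (22,G3,13), (23,G1,14), (27,G4,15), (28,G4,16), (31,G3,17)
Step 2: Sum ranks within each group.
R_1 = 37 (n_1 = 5)
R_2 = 20 (n_2 = 3)
R_3 = 50.5 (n_3 = 5)
R_4 = 45.5 (n_4 = 4)
Step 3: H = 12/(N(N+1)) * sum(R_i^2/n_i) - 3(N+1)
     = 12/(17*18) * (37^2/5 + 20^2/3 + 50.5^2/5 + 45.5^2/4) - 3*18
     = 0.039216 * 1434.75 - 54
     = 2.264542.
Step 4: Ties present; correction factor C = 1 - 42/(17^3 - 17) = 0.991422. Corrected H = 2.264542 / 0.991422 = 2.284137.
Step 5: Under H0, H ~ chi^2(3); p-value = 0.515567.
Step 6: alpha = 0.05. fail to reject H0.

H = 2.2841, df = 3, p = 0.515567, fail to reject H0.


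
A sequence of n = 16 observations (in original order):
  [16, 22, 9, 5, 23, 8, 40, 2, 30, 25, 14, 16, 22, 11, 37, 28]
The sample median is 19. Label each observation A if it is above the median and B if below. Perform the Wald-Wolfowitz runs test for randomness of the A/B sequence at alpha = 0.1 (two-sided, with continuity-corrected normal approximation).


Step 1: Compute median = 19; label A = above, B = below.
Labels in order: BABBABABAABBABAA  (n_A = 8, n_B = 8)
Step 2: Count runs R = 12.
Step 3: Under H0 (random ordering), E[R] = 2*n_A*n_B/(n_A+n_B) + 1 = 2*8*8/16 + 1 = 9.0000.
        Var[R] = 2*n_A*n_B*(2*n_A*n_B - n_A - n_B) / ((n_A+n_B)^2 * (n_A+n_B-1)) = 14336/3840 = 3.7333.
        SD[R] = 1.9322.
Step 4: Continuity-corrected z = (R - 0.5 - E[R]) / SD[R] = (12 - 0.5 - 9.0000) / 1.9322 = 1.2939.
Step 5: Two-sided p-value via normal approximation = 2*(1 - Phi(|z|)) = 0.195709.
Step 6: alpha = 0.1. fail to reject H0.

R = 12, z = 1.2939, p = 0.195709, fail to reject H0.


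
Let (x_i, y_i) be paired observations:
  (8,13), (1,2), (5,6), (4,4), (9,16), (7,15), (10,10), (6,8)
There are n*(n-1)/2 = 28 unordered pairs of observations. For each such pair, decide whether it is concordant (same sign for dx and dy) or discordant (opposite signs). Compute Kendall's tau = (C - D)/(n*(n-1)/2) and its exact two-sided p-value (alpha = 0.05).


Step 1: Enumerate the 28 unordered pairs (i,j) with i<j and classify each by sign(x_j-x_i) * sign(y_j-y_i).
  (1,2):dx=-7,dy=-11->C; (1,3):dx=-3,dy=-7->C; (1,4):dx=-4,dy=-9->C; (1,5):dx=+1,dy=+3->C
  (1,6):dx=-1,dy=+2->D; (1,7):dx=+2,dy=-3->D; (1,8):dx=-2,dy=-5->C; (2,3):dx=+4,dy=+4->C
  (2,4):dx=+3,dy=+2->C; (2,5):dx=+8,dy=+14->C; (2,6):dx=+6,dy=+13->C; (2,7):dx=+9,dy=+8->C
  (2,8):dx=+5,dy=+6->C; (3,4):dx=-1,dy=-2->C; (3,5):dx=+4,dy=+10->C; (3,6):dx=+2,dy=+9->C
  (3,7):dx=+5,dy=+4->C; (3,8):dx=+1,dy=+2->C; (4,5):dx=+5,dy=+12->C; (4,6):dx=+3,dy=+11->C
  (4,7):dx=+6,dy=+6->C; (4,8):dx=+2,dy=+4->C; (5,6):dx=-2,dy=-1->C; (5,7):dx=+1,dy=-6->D
  (5,8):dx=-3,dy=-8->C; (6,7):dx=+3,dy=-5->D; (6,8):dx=-1,dy=-7->C; (7,8):dx=-4,dy=-2->C
Step 2: C = 24, D = 4, total pairs = 28.
Step 3: tau = (C - D)/(n(n-1)/2) = (24 - 4)/28 = 0.714286.
Step 4: Exact two-sided p-value (enumerate n! = 40320 permutations of y under H0): p = 0.014137.
Step 5: alpha = 0.05. reject H0.

tau_b = 0.7143 (C=24, D=4), p = 0.014137, reject H0.


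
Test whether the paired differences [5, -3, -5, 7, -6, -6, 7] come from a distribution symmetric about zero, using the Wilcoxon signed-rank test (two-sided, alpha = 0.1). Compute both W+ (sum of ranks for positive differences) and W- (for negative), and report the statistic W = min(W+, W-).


Step 1: Drop any zero differences (none here) and take |d_i|.
|d| = [5, 3, 5, 7, 6, 6, 7]
Step 2: Midrank |d_i| (ties get averaged ranks).
ranks: |5|->2.5, |3|->1, |5|->2.5, |7|->6.5, |6|->4.5, |6|->4.5, |7|->6.5
Step 3: Attach original signs; sum ranks with positive sign and with negative sign.
W+ = 2.5 + 6.5 + 6.5 = 15.5
W- = 1 + 2.5 + 4.5 + 4.5 = 12.5
(Check: W+ + W- = 28 should equal n(n+1)/2 = 28.)
Step 4: Test statistic W = min(W+, W-) = 12.5.
Step 5: Ties in |d|, so use the tie-corrected normal approximation.
        E[W] = n(n+1)/4 = 7*8/4 = 14.
        Tie groups: |d|=5 (t=2), |d|=6 (t=2), |d|=7 (t=2); sum(t^3 - t) = 18.
        Var[W] = n(n+1)(2n+1)/24 - sum(t^3-t)/48 = 840/24 - 18/48 = 34.625.
        z = (W - E[W]) / sqrt(Var[W]) = (12.5 - 14) / 5.8843 = -0.2549.
        Two-sided p = 2*Phi(z) = 0.798788.
Step 6: alpha = 0.1. fail to reject H0.

W+ = 15.5, W- = 12.5, W = min = 12.5, p = 0.798788, fail to reject H0.


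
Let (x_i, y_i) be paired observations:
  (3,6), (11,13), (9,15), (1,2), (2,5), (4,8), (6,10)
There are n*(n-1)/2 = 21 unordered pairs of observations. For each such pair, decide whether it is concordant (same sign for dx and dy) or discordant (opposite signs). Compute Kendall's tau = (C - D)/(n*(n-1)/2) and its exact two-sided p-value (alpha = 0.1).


Step 1: Enumerate the 21 unordered pairs (i,j) with i<j and classify each by sign(x_j-x_i) * sign(y_j-y_i).
  (1,2):dx=+8,dy=+7->C; (1,3):dx=+6,dy=+9->C; (1,4):dx=-2,dy=-4->C; (1,5):dx=-1,dy=-1->C
  (1,6):dx=+1,dy=+2->C; (1,7):dx=+3,dy=+4->C; (2,3):dx=-2,dy=+2->D; (2,4):dx=-10,dy=-11->C
  (2,5):dx=-9,dy=-8->C; (2,6):dx=-7,dy=-5->C; (2,7):dx=-5,dy=-3->C; (3,4):dx=-8,dy=-13->C
  (3,5):dx=-7,dy=-10->C; (3,6):dx=-5,dy=-7->C; (3,7):dx=-3,dy=-5->C; (4,5):dx=+1,dy=+3->C
  (4,6):dx=+3,dy=+6->C; (4,7):dx=+5,dy=+8->C; (5,6):dx=+2,dy=+3->C; (5,7):dx=+4,dy=+5->C
  (6,7):dx=+2,dy=+2->C
Step 2: C = 20, D = 1, total pairs = 21.
Step 3: tau = (C - D)/(n(n-1)/2) = (20 - 1)/21 = 0.904762.
Step 4: Exact two-sided p-value (enumerate n! = 5040 permutations of y under H0): p = 0.002778.
Step 5: alpha = 0.1. reject H0.

tau_b = 0.9048 (C=20, D=1), p = 0.002778, reject H0.


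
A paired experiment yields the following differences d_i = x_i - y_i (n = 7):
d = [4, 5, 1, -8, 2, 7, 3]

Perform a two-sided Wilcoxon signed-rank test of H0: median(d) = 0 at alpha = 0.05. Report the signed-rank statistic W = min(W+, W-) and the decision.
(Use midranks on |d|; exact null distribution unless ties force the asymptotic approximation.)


Step 1: Drop any zero differences (none here) and take |d_i|.
|d| = [4, 5, 1, 8, 2, 7, 3]
Step 2: Midrank |d_i| (ties get averaged ranks).
ranks: |4|->4, |5|->5, |1|->1, |8|->7, |2|->2, |7|->6, |3|->3
Step 3: Attach original signs; sum ranks with positive sign and with negative sign.
W+ = 4 + 5 + 1 + 2 + 6 + 3 = 21
W- = 7 = 7
(Check: W+ + W- = 28 should equal n(n+1)/2 = 28.)
Step 4: Test statistic W = min(W+, W-) = 7.
Step 5: No ties, so the exact null distribution over the 2^7 = 128 sign assignments gives the two-sided p-value = 0.296875.
Step 6: alpha = 0.05. fail to reject H0.

W+ = 21, W- = 7, W = min = 7, p = 0.296875, fail to reject H0.


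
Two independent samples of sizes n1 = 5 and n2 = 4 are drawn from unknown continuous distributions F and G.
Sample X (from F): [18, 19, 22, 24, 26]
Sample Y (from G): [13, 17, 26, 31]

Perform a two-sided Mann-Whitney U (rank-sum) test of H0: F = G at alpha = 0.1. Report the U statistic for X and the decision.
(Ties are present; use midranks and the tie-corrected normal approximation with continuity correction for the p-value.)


Step 1: Combine and sort all 9 observations; assign midranks.
sorted (value, group): (13,Y), (17,Y), (18,X), (19,X), (22,X), (24,X), (26,X), (26,Y), (31,Y)
ranks: 13->1, 17->2, 18->3, 19->4, 22->5, 24->6, 26->7.5, 26->7.5, 31->9
Step 2: Rank sum for X: R1 = 3 + 4 + 5 + 6 + 7.5 = 25.5.
Step 3: U_X = R1 - n1(n1+1)/2 = 25.5 - 5*6/2 = 25.5 - 15 = 10.5.
       U_Y = n1*n2 - U_X = 20 - 10.5 = 9.5.
Step 4: Ties are present, so use the tie-corrected normal approximation (with continuity correction) for the p-value.
Step 5: p-value = 1.000000; compare to alpha = 0.1. fail to reject H0.

U_X = 10.5, p = 1.000000, fail to reject H0 at alpha = 0.1.


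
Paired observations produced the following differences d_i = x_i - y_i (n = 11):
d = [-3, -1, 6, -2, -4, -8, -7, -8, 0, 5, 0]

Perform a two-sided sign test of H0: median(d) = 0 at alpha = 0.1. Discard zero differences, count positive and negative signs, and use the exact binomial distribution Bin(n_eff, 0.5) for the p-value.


Step 1: Discard zero differences. Original n = 11; n_eff = number of nonzero differences = 9.
Nonzero differences (with sign): -3, -1, +6, -2, -4, -8, -7, -8, +5
Step 2: Count signs: positive = 2, negative = 7.
Step 3: Under H0: P(positive) = 0.5, so the number of positives S ~ Bin(9, 0.5).
Step 4: Two-sided exact p-value = sum of Bin(9,0.5) probabilities at or below the observed probability = 0.179688.
Step 5: alpha = 0.1. fail to reject H0.

n_eff = 9, pos = 2, neg = 7, p = 0.179688, fail to reject H0.


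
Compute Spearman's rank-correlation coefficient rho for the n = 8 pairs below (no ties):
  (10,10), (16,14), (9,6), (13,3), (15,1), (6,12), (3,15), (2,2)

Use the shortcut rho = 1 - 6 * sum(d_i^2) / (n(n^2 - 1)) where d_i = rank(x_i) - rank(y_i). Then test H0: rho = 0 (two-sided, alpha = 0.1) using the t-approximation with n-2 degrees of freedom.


Step 1: Rank x and y separately (midranks; no ties here).
rank(x): 10->5, 16->8, 9->4, 13->6, 15->7, 6->3, 3->2, 2->1
rank(y): 10->5, 14->7, 6->4, 3->3, 1->1, 12->6, 15->8, 2->2
Step 2: d_i = R_x(i) - R_y(i); compute d_i^2.
  (5-5)^2=0, (8-7)^2=1, (4-4)^2=0, (6-3)^2=9, (7-1)^2=36, (3-6)^2=9, (2-8)^2=36, (1-2)^2=1
sum(d^2) = 92.
Step 3: rho = 1 - 6*92 / (8*(8^2 - 1)) = 1 - 552/504 = -0.095238.
Step 4: Under H0, t = rho * sqrt((n-2)/(1-rho^2)) = -0.2343 ~ t(6).
Step 5: Two-sided p-value from the t-distribution with 6 df = 0.822505.
Step 6: alpha = 0.1. fail to reject H0.

rho = -0.0952, p = 0.822505, fail to reject H0 at alpha = 0.1.


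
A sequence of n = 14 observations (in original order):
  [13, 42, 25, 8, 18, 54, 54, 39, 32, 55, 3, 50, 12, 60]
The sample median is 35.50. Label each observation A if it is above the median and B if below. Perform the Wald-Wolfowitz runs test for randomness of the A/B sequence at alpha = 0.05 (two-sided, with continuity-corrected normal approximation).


Step 1: Compute median = 35.50; label A = above, B = below.
Labels in order: BABBBAAABABABA  (n_A = 7, n_B = 7)
Step 2: Count runs R = 10.
Step 3: Under H0 (random ordering), E[R] = 2*n_A*n_B/(n_A+n_B) + 1 = 2*7*7/14 + 1 = 8.0000.
        Var[R] = 2*n_A*n_B*(2*n_A*n_B - n_A - n_B) / ((n_A+n_B)^2 * (n_A+n_B-1)) = 8232/2548 = 3.2308.
        SD[R] = 1.7974.
Step 4: Continuity-corrected z = (R - 0.5 - E[R]) / SD[R] = (10 - 0.5 - 8.0000) / 1.7974 = 0.8345.
Step 5: Two-sided p-value via normal approximation = 2*(1 - Phi(|z|)) = 0.403986.
Step 6: alpha = 0.05. fail to reject H0.

R = 10, z = 0.8345, p = 0.403986, fail to reject H0.


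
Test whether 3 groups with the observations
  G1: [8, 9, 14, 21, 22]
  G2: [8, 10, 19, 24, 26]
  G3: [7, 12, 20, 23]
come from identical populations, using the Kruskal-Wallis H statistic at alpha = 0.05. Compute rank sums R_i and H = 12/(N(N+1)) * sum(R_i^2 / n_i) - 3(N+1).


Step 1: Combine all N = 14 observations and assign midranks.
sorted (value, group, rank): (7,G3,1), (8,G1,2.5), (8,G2,2.5), (9,G1,4), (10,G2,5), (12,G3,6), (14,G1,7), (19,G2,8), (20,G3,9), (21,G1,10), (22,G1,11), (23,G3,12), (24,G2,13), (26,G2,14)
Step 2: Sum ranks within each group.
R_1 = 34.5 (n_1 = 5)
R_2 = 42.5 (n_2 = 5)
R_3 = 28 (n_3 = 4)
Step 3: H = 12/(N(N+1)) * sum(R_i^2/n_i) - 3(N+1)
     = 12/(14*15) * (34.5^2/5 + 42.5^2/5 + 28^2/4) - 3*15
     = 0.057143 * 795.3 - 45
     = 0.445714.
Step 4: Ties present; correction factor C = 1 - 6/(14^3 - 14) = 0.997802. Corrected H = 0.445714 / 0.997802 = 0.446696.
Step 5: Under H0, H ~ chi^2(2); p-value = 0.799836.
Step 6: alpha = 0.05. fail to reject H0.

H = 0.4467, df = 2, p = 0.799836, fail to reject H0.


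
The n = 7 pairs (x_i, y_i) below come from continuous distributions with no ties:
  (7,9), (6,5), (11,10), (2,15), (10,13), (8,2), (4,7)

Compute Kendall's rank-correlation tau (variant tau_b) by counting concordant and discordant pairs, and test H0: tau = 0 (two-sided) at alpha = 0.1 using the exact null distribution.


Step 1: Enumerate the 21 unordered pairs (i,j) with i<j and classify each by sign(x_j-x_i) * sign(y_j-y_i).
  (1,2):dx=-1,dy=-4->C; (1,3):dx=+4,dy=+1->C; (1,4):dx=-5,dy=+6->D; (1,5):dx=+3,dy=+4->C
  (1,6):dx=+1,dy=-7->D; (1,7):dx=-3,dy=-2->C; (2,3):dx=+5,dy=+5->C; (2,4):dx=-4,dy=+10->D
  (2,5):dx=+4,dy=+8->C; (2,6):dx=+2,dy=-3->D; (2,7):dx=-2,dy=+2->D; (3,4):dx=-9,dy=+5->D
  (3,5):dx=-1,dy=+3->D; (3,6):dx=-3,dy=-8->C; (3,7):dx=-7,dy=-3->C; (4,5):dx=+8,dy=-2->D
  (4,6):dx=+6,dy=-13->D; (4,7):dx=+2,dy=-8->D; (5,6):dx=-2,dy=-11->C; (5,7):dx=-6,dy=-6->C
  (6,7):dx=-4,dy=+5->D
Step 2: C = 10, D = 11, total pairs = 21.
Step 3: tau = (C - D)/(n(n-1)/2) = (10 - 11)/21 = -0.047619.
Step 4: Exact two-sided p-value (enumerate n! = 5040 permutations of y under H0): p = 1.000000.
Step 5: alpha = 0.1. fail to reject H0.

tau_b = -0.0476 (C=10, D=11), p = 1.000000, fail to reject H0.


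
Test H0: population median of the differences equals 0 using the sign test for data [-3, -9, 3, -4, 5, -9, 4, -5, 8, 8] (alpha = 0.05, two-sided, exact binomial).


Step 1: Discard zero differences. Original n = 10; n_eff = number of nonzero differences = 10.
Nonzero differences (with sign): -3, -9, +3, -4, +5, -9, +4, -5, +8, +8
Step 2: Count signs: positive = 5, negative = 5.
Step 3: Under H0: P(positive) = 0.5, so the number of positives S ~ Bin(10, 0.5).
Step 4: Two-sided exact p-value = sum of Bin(10,0.5) probabilities at or below the observed probability = 1.000000.
Step 5: alpha = 0.05. fail to reject H0.

n_eff = 10, pos = 5, neg = 5, p = 1.000000, fail to reject H0.


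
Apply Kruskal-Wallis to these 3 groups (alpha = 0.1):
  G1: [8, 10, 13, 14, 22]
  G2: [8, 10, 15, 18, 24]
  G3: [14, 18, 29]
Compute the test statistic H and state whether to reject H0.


Step 1: Combine all N = 13 observations and assign midranks.
sorted (value, group, rank): (8,G1,1.5), (8,G2,1.5), (10,G1,3.5), (10,G2,3.5), (13,G1,5), (14,G1,6.5), (14,G3,6.5), (15,G2,8), (18,G2,9.5), (18,G3,9.5), (22,G1,11), (24,G2,12), (29,G3,13)
Step 2: Sum ranks within each group.
R_1 = 27.5 (n_1 = 5)
R_2 = 34.5 (n_2 = 5)
R_3 = 29 (n_3 = 3)
Step 3: H = 12/(N(N+1)) * sum(R_i^2/n_i) - 3(N+1)
     = 12/(13*14) * (27.5^2/5 + 34.5^2/5 + 29^2/3) - 3*14
     = 0.065934 * 669.633 - 42
     = 2.151648.
Step 4: Ties present; correction factor C = 1 - 24/(13^3 - 13) = 0.989011. Corrected H = 2.151648 / 0.989011 = 2.175556.
Step 5: Under H0, H ~ chi^2(2); p-value = 0.336964.
Step 6: alpha = 0.1. fail to reject H0.

H = 2.1756, df = 2, p = 0.336964, fail to reject H0.


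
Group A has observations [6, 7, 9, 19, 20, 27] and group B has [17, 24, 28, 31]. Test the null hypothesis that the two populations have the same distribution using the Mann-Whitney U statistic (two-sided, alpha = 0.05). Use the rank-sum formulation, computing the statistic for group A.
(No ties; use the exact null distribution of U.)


Step 1: Combine and sort all 10 observations; assign midranks.
sorted (value, group): (6,X), (7,X), (9,X), (17,Y), (19,X), (20,X), (24,Y), (27,X), (28,Y), (31,Y)
ranks: 6->1, 7->2, 9->3, 17->4, 19->5, 20->6, 24->7, 27->8, 28->9, 31->10
Step 2: Rank sum for X: R1 = 1 + 2 + 3 + 5 + 6 + 8 = 25.
Step 3: U_X = R1 - n1(n1+1)/2 = 25 - 6*7/2 = 25 - 21 = 4.
       U_Y = n1*n2 - U_X = 24 - 4 = 20.
Step 4: No ties, so the exact null distribution of U (based on enumerating the C(10,6) = 210 equally likely rank assignments) gives the two-sided p-value.
Step 5: p-value = 0.114286; compare to alpha = 0.05. fail to reject H0.

U_X = 4, p = 0.114286, fail to reject H0 at alpha = 0.05.
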